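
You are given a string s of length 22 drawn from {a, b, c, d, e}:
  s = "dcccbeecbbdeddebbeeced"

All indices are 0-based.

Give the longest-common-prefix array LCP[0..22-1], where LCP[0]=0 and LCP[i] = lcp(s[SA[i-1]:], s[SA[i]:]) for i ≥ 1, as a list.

[0, 2, 1, 1, 4, 0, 2, 1, 2, 1, 0, 1, 1, 1, 2, 0, 1, 2, 1, 2, 1, 3]

rank | idx | suffix
   0 |   8 | bbdeddebbeeced
   1 |  15 | bbeeced
   2 |   9 | bdeddebbeeced
   3 |   4 | beecbbdeddebbeeced
   4 |  16 | beeced
   5 |   7 | cbbdeddebbeeced
   6 |   3 | cbeecbbdeddebbeeced
   7 |   2 | ccbeecbbdeddebbeeced
   8 |   1 | cccbeecbbdeddebbeeced
   9 |  19 | ced
  10 |  21 | d
  11 |   0 | dcccbeecbbdeddebbeeced
  12 |  12 | ddebbeeced
  13 |  13 | debbeeced
  14 |  10 | deddebbeeced
  15 |  14 | ebbeeced
  16 |   6 | ecbbdeddebbeeced
  17 |  18 | eced
  18 |  20 | ed
  19 |  11 | eddebbeeced
  20 |   5 | eecbbdeddebbeeced
  21 |  17 | eeced

SA = [8, 15, 9, 4, 16, 7, 3, 2, 1, 19, 21, 0, 12, 13, 10, 14, 6, 18, 20, 11, 5, 17]
i: (SA[i-1],SA[i]) lcp shared
  1: (8,15) 2 'bb'
  2: (15,9) 1 'b'
  3: (9,4) 1 'b'
  4: (4,16) 4 'beec'
  5: (16,7) 0 ''
  6: (7,3) 2 'cb'
  7: (3,2) 1 'c'
  8: (2,1) 2 'cc'
  9: (1,19) 1 'c'
  10: (19,21) 0 ''
  11: (21,0) 1 'd'
  12: (0,12) 1 'd'
  13: (12,13) 1 'd'
  14: (13,10) 2 'de'
  15: (10,14) 0 ''
  16: (14,6) 1 'e'
  17: (6,18) 2 'ec'
  18: (18,20) 1 'e'
  19: (20,11) 2 'ed'
  20: (11,5) 1 'e'
  21: (5,17) 3 'eec'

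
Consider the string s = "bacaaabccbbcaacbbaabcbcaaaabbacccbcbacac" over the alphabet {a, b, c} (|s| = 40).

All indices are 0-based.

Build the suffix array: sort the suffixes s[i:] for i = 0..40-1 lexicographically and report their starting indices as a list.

rank | idx | suffix
   0 |  23 | aaaabbacccbcbacac
   1 |  24 | aaabbacccbcbacac
   2 |   3 | aaabccbbcaacbbaabcbcaaaabbacccbcbacac
   3 |  25 | aabbacccbcbacac
   4 |  17 | aabcbcaaaabbacccbcbacac
   5 |   4 | aabccbbcaacbbaabcbcaaaabbacccbcbacac
   6 |  12 | aacbbaabcbcaaaabbacccbcbacac
   7 |  26 | abbacccbcbacac
   8 |  18 | abcbcaaaabbacccbcbacac
   9 |   5 | abccbbcaacbbaabcbcaaaabbacccbcbacac
  10 |  38 | ac
  11 |   1 | acaaabccbbcaacbbaabcbcaaaabbacccbcbacac
  12 |  36 | acac
  13 |  13 | acbbaabcbcaaaabbacccbcbacac
  14 |  29 | acccbcbacac
  15 |  16 | baabcbcaaaabbacccbcbacac
  16 |   0 | bacaaabccbbcaacbbaabcbcaaaabbacccbcbacac
  17 |  35 | bacac
  18 |  28 | bacccbcbacac
  19 |  15 | bbaabcbcaaaabbacccbcbacac
  20 |  27 | bbacccbcbacac
  21 |   9 | bbcaacbbaabcbcaaaabbacccbcbacac
  22 |  21 | bcaaaabbacccbcbacac
  23 |  10 | bcaacbbaabcbcaaaabbacccbcbacac
  24 |  33 | bcbacac
  25 |  19 | bcbcaaaabbacccbcbacac
  26 |   6 | bccbbcaacbbaabcbcaaaabbacccbcbacac
  27 |  39 | c
  28 |  22 | caaaabbacccbcbacac
  29 |   2 | caaabccbbcaacbbaabcbcaaaabbacccbcbacac
  30 |  11 | caacbbaabcbcaaaabbacccbcbacac
  31 |  37 | cac
  32 |  34 | cbacac
  33 |  14 | cbbaabcbcaaaabbacccbcbacac
  34 |   8 | cbbcaacbbaabcbcaaaabbacccbcbacac
  35 |  20 | cbcaaaabbacccbcbacac
  36 |  32 | cbcbacac
  37 |   7 | ccbbcaacbbaabcbcaaaabbacccbcbacac
  38 |  31 | ccbcbacac
  39 |  30 | cccbcbacac

[23, 24, 3, 25, 17, 4, 12, 26, 18, 5, 38, 1, 36, 13, 29, 16, 0, 35, 28, 15, 27, 9, 21, 10, 33, 19, 6, 39, 22, 2, 11, 37, 34, 14, 8, 20, 32, 7, 31, 30]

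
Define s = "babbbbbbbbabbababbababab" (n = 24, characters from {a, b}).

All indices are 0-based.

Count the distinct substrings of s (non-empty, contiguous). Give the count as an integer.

211

rank | idx | suffix
   0 |  22 | ab
   1 |  20 | abab
   2 |  18 | ababab
   3 |  13 | ababbababab
   4 |  15 | abbababab
   5 |  10 | abbababbababab
   6 |   1 | abbbbbbbbabbababbababab
   7 |  23 | b
   8 |  21 | bab
   9 |  19 | babab
  10 |  17 | bababab
  11 |  12 | bababbababab
  12 |  14 | babbababab
  13 |   9 | babbababbababab
  14 |   0 | babbbbbbbbabbababbababab
  15 |  16 | bbababab
  16 |  11 | bbababbababab
  17 |   8 | bbabbababbababab
  18 |   7 | bbbabbababbababab
  19 |   6 | bbbbabbababbababab
  20 |   5 | bbbbbabbababbababab
  21 |   4 | bbbbbbabbababbababab
  22 |   3 | bbbbbbbabbababbababab
  23 |   2 | bbbbbbbbabbababbababab

SA = [22, 20, 18, 13, 15, 10, 1, 23, 21, 19, 17, 12, 14, 9, 0, 16, 11, 8, 7, 6, 5, 4, 3, 2]
rank  pair      lcp
   1  s[22:],s[20:]  2  'ab'
   2  s[20:],s[18:]  4  'abab'
   3  s[18:],s[13:]  4  'abab'
   4  s[13:],s[15:]  2  'ab'
   5  s[15:],s[10:]  7  'abbabab'
   6  s[10:],s[1:]  3  'abb'
   7  s[1:],s[23:]  0  ''
   8  s[23:],s[21:]  1  'b'
   9  s[21:],s[19:]  3  'bab'
  10  s[19:],s[17:]  5  'babab'
  11  s[17:],s[12:]  5  'babab'
  12  s[12:],s[14:]  3  'bab'
  13  s[14:],s[9:]  8  'babbabab'
  14  s[9:],s[0:]  4  'babb'
  15  s[0:],s[16:]  1  'b'
  16  s[16:],s[11:]  6  'bbabab'
  17  s[11:],s[8:]  4  'bbab'
  18  s[8:],s[7:]  2  'bb'
  19  s[7:],s[6:]  3  'bbb'
  20  s[6:],s[5:]  4  'bbbb'
  21  s[5:],s[4:]  5  'bbbbb'
  22  s[4:],s[3:]  6  'bbbbbb'
  23  s[3:],s[2:]  7  'bbbbbbb'

n(n+1)/2 = 24·25/2 = 300
Σ LCP = 0 + 2 + 4 + 4 + 2 + 7 + 3 + 0 + 1 + 3 + 5 + 5 + 3 + 8 + 4 + 1 + 6 + 4 + 2 + 3 + 4 + 5 + 6 + 7 = 89
distinct = 300 − 89 = 211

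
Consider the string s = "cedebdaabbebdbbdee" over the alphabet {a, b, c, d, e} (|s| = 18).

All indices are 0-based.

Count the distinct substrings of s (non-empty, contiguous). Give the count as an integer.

152

sorted suffixes:
  #0 SA[0]=6  'aabbebdbbdee'
  #1 SA[1]=7  'abbebdbbdee'
  #2 SA[2]=13  'bbdee'
  #3 SA[3]=8  'bbebdbbdee'
  #4 SA[4]=4  'bdaabbebdbbdee'
  #5 SA[5]=11  'bdbbdee'
  #6 SA[6]=14  'bdee'
  #7 SA[7]=9  'bebdbbdee'
  #8 SA[8]=0  'cedebdaabbebdbbdee'
  #9 SA[9]=5  'daabbebdbbdee'
  #10 SA[10]=12  'dbbdee'
  #11 SA[11]=2  'debdaabbebdbbdee'
  #12 SA[12]=15  'dee'
  #13 SA[13]=17  'e'
  #14 SA[14]=3  'ebdaabbebdbbdee'
  #15 SA[15]=10  'ebdbbdee'
  #16 SA[16]=1  'edebdaabbebdbbdee'
  #17 SA[17]=16  'ee'

SA = [6, 7, 13, 8, 4, 11, 14, 9, 0, 5, 12, 2, 15, 17, 3, 10, 1, 16]
rank  pair      lcp
   1  s[6:],s[7:]  1  'a'
   2  s[7:],s[13:]  0  ''
   3  s[13:],s[8:]  2  'bb'
   4  s[8:],s[4:]  1  'b'
   5  s[4:],s[11:]  2  'bd'
   6  s[11:],s[14:]  2  'bd'
   7  s[14:],s[9:]  1  'b'
   8  s[9:],s[0:]  0  ''
   9  s[0:],s[5:]  0  ''
  10  s[5:],s[12:]  1  'd'
  11  s[12:],s[2:]  1  'd'
  12  s[2:],s[15:]  2  'de'
  13  s[15:],s[17:]  0  ''
  14  s[17:],s[3:]  1  'e'
  15  s[3:],s[10:]  3  'ebd'
  16  s[10:],s[1:]  1  'e'
  17  s[1:],s[16:]  1  'e'

n(n+1)/2 = 18·19/2 = 171
Σ LCP = 0 + 1 + 0 + 2 + 1 + 2 + 2 + 1 + 0 + 0 + 1 + 1 + 2 + 0 + 1 + 3 + 1 + 1 = 19
distinct = 171 − 19 = 152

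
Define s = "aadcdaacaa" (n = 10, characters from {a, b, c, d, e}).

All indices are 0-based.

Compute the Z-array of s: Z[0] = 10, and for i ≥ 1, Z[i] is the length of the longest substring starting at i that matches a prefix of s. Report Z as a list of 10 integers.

Z[0]=10
i=1: fresh scan; Z[1]=1 extend→box=[1,2)
i=2: fresh scan; Z[2]=0
i=3: fresh scan; Z[3]=0
i=4: fresh scan; Z[4]=0
i=5: fresh scan; Z[5]=2 extend→box=[5,7)
i=6: min(r-i=1, Z[1]=1)=1; Z[6]=1
i=7: fresh scan; Z[7]=0
i=8: fresh scan; Z[8]=2 extend→box=[8,10)
i=9: min(r-i=1, Z[1]=1)=1; Z[9]=1

[10, 1, 0, 0, 0, 2, 1, 0, 2, 1]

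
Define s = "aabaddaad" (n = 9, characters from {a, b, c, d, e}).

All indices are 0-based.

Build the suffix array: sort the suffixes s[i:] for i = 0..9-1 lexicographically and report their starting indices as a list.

[0, 6, 1, 7, 3, 2, 8, 5, 4]

rank→(start, suffix):
  0 → (0, 'aabaddaad')
  1 → (6, 'aad')
  2 → (1, 'abaddaad')
  3 → (7, 'ad')
  4 → (3, 'addaad')
  5 → (2, 'baddaad')
  6 → (8, 'd')
  7 → (5, 'daad')
  8 → (4, 'ddaad')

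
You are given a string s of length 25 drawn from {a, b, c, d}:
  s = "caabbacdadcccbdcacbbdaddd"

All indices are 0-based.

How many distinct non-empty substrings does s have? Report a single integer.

rank→(start, suffix):
  0 → (1, 'aabbacdadcccbdcacbbdaddd')
  1 → (2, 'abbacdadcccbdcacbbdaddd')
  2 → (16, 'acbbdaddd')
  3 → (5, 'acdadcccbdcacbbdaddd')
  4 → (8, 'adcccbdcacbbdaddd')
  5 → (21, 'addd')
  6 → (4, 'bacdadcccbdcacbbdaddd')
  7 → (3, 'bbacdadcccbdcacbbdaddd')
  8 → (18, 'bbdaddd')
  9 → (19, 'bdaddd')
  10 → (13, 'bdcacbbdaddd')
  11 → (0, 'caabbacdadcccbdcacbbdaddd')
  12 → (15, 'cacbbdaddd')
  13 → (17, 'cbbdaddd')
  14 → (12, 'cbdcacbbdaddd')
  15 → (11, 'ccbdcacbbdaddd')
  16 → (10, 'cccbdcacbbdaddd')
  17 → (6, 'cdadcccbdcacbbdaddd')
  18 → (24, 'd')
  19 → (7, 'dadcccbdcacbbdaddd')
  20 → (20, 'daddd')
  21 → (14, 'dcacbbdaddd')
  22 → (9, 'dcccbdcacbbdaddd')
  23 → (23, 'dd')
  24 → (22, 'ddd')

SA = [1, 2, 16, 5, 8, 21, 4, 3, 18, 19, 13, 0, 15, 17, 12, 11, 10, 6, 24, 7, 20, 14, 9, 23, 22]
i: (SA[i-1],SA[i]) lcp shared
  1: (1,2) 1 'a'
  2: (2,16) 1 'a'
  3: (16,5) 2 'ac'
  4: (5,8) 1 'a'
  5: (8,21) 2 'ad'
  6: (21,4) 0 ''
  7: (4,3) 1 'b'
  8: (3,18) 2 'bb'
  9: (18,19) 1 'b'
  10: (19,13) 2 'bd'
  11: (13,0) 0 ''
  12: (0,15) 2 'ca'
  13: (15,17) 1 'c'
  14: (17,12) 2 'cb'
  15: (12,11) 1 'c'
  16: (11,10) 2 'cc'
  17: (10,6) 1 'c'
  18: (6,24) 0 ''
  19: (24,7) 1 'd'
  20: (7,20) 3 'dad'
  21: (20,14) 1 'd'
  22: (14,9) 2 'dc'
  23: (9,23) 1 'd'
  24: (23,22) 2 'dd'

n(n+1)/2 = 25·26/2 = 325
Σ LCP = 0 + 1 + 1 + 2 + 1 + 2 + 0 + 1 + 2 + 1 + 2 + 0 + 2 + 1 + 2 + 1 + 2 + 1 + 0 + 1 + 3 + 1 + 2 + 1 + 2 = 32
distinct = 325 − 32 = 293

293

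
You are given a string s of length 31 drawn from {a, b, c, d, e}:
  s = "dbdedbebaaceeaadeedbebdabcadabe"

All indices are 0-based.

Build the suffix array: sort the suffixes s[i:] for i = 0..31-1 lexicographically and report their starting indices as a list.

sorted suffixes:
  #0 SA[0]=8  'aaceeaadeedbebdabcadabe'
  #1 SA[1]=13  'aadeedbebdabcadabe'
  #2 SA[2]=23  'abcadabe'
  #3 SA[3]=28  'abe'
  #4 SA[4]=9  'aceeaadeedbebdabcadabe'
  #5 SA[5]=26  'adabe'
  #6 SA[6]=14  'adeedbebdabcadabe'
  #7 SA[7]=7  'baaceeaadeedbebdabcadabe'
  #8 SA[8]=24  'bcadabe'
  #9 SA[9]=21  'bdabcadabe'
  #10 SA[10]=1  'bdedbebaaceeaadeedbebdabcadabe'
  #11 SA[11]=29  'be'
  #12 SA[12]=5  'bebaaceeaadeedbebdabcadabe'
  #13 SA[13]=19  'bebdabcadabe'
  #14 SA[14]=25  'cadabe'
  #15 SA[15]=10  'ceeaadeedbebdabcadabe'
  #16 SA[16]=22  'dabcadabe'
  #17 SA[17]=27  'dabe'
  #18 SA[18]=0  'dbdedbebaaceeaadeedbebdabcadabe'
  #19 SA[19]=4  'dbebaaceeaadeedbebdabcadabe'
  #20 SA[20]=18  'dbebdabcadabe'
  #21 SA[21]=2  'dedbebaaceeaadeedbebdabcadabe'
  #22 SA[22]=15  'deedbebdabcadabe'
  #23 SA[23]=30  'e'
  #24 SA[24]=12  'eaadeedbebdabcadabe'
  #25 SA[25]=6  'ebaaceeaadeedbebdabcadabe'
  #26 SA[26]=20  'ebdabcadabe'
  #27 SA[27]=3  'edbebaaceeaadeedbebdabcadabe'
  #28 SA[28]=17  'edbebdabcadabe'
  #29 SA[29]=11  'eeaadeedbebdabcadabe'
  #30 SA[30]=16  'eedbebdabcadabe'

[8, 13, 23, 28, 9, 26, 14, 7, 24, 21, 1, 29, 5, 19, 25, 10, 22, 27, 0, 4, 18, 2, 15, 30, 12, 6, 20, 3, 17, 11, 16]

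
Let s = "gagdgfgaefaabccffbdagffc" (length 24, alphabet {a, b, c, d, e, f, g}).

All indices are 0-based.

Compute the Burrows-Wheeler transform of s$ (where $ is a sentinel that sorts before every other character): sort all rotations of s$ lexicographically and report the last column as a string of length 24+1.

cfaggdaffbcbgaeffcggf$aad

rank  rotation                   last
    0  $gagdgfgaefaabccffbdagffc  c
    1  aabccffbdagffc$gagdgfgaef  f
    2  abccffbdagffc$gagdgfgaefa  a
    3  aefaabccffbdagffc$gagdgfg  g
    4  agdgfgaefaabccffbdagffc$g  g
    5  agffc$gagdgfgaefaabccffbd  d
    6  bccffbdagffc$gagdgfgaefaa  a
    7  bdagffc$gagdgfgaefaabccff  f
    8  c$gagdgfgaefaabccffbdagff  f
    9  ccffbdagffc$gagdgfgaefaab  b
   10  cffbdagffc$gagdgfgaefaabc  c
   11  dagffc$gagdgfgaefaabccffb  b
   12  dgfgaefaabccffbdagffc$gag  g
   13  efaabccffbdagffc$gagdgfga  a
   14  faabccffbdagffc$gagdgfgae  e
   15  fbdagffc$gagdgfgaefaabccf  f
   16  fc$gagdgfgaefaabccffbdagf  f
   17  ffbdagffc$gagdgfgaefaabcc  c
   18  ffc$gagdgfgaefaabccffbdag  g
   19  fgaefaabccffbdagffc$gagdg  g
   20  gaefaabccffbdagffc$gagdgf  f
   21  gagdgfgaefaabccffbdagffc$  $
   22  gdgfgaefaabccffbdagffc$ga  a
   23  gffc$gagdgfgaefaabccffbda  a
   24  gfgaefaabccffbdagffc$gagd  d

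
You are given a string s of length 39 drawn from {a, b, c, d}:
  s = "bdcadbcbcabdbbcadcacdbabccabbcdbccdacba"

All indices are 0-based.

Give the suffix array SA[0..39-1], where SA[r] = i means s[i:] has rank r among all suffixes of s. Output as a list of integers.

[38, 26, 22, 9, 35, 18, 3, 15, 37, 21, 12, 27, 7, 13, 5, 23, 31, 28, 10, 0, 25, 8, 17, 2, 14, 36, 6, 24, 32, 33, 19, 29, 34, 20, 11, 4, 30, 16, 1]

sorted suffixes:
  #0 SA[0]=38  'a'
  #1 SA[1]=26  'abbcdbccdacba'
  #2 SA[2]=22  'abccabbcdbccdacba'
  #3 SA[3]=9  'abdbbcadcacdbabccabbcdbccdacba'
  #4 SA[4]=35  'acba'
  #5 SA[5]=18  'acdbabccabbcdbccdacba'
  #6 SA[6]=3  'adbcbcabdbbcadcacdbabccabbcdbccdacba'
  #7 SA[7]=15  'adcacdbabccabbcdbccdacba'
  #8 SA[8]=37  'ba'
  #9 SA[9]=21  'babccabbcdbccdacba'
  #10 SA[10]=12  'bbcadcacdbabccabbcdbccdacba'
  #11 SA[11]=27  'bbcdbccdacba'
  #12 SA[12]=7  'bcabdbbcadcacdbabccabbcdbccdacba'
  #13 SA[13]=13  'bcadcacdbabccabbcdbccdacba'
  #14 SA[14]=5  'bcbcabdbbcadcacdbabccabbcdbccdacba'
  #15 SA[15]=23  'bccabbcdbccdacba'
  #16 SA[16]=31  'bccdacba'
  #17 SA[17]=28  'bcdbccdacba'
  #18 SA[18]=10  'bdbbcadcacdbabccabbcdbccdacba'
  #19 SA[19]=0  'bdcadbcbcabdbbcadcacdbabccabbcdbccdacba'
  #20 SA[20]=25  'cabbcdbccdacba'
  #21 SA[21]=8  'cabdbbcadcacdbabccabbcdbccdacba'
  #22 SA[22]=17  'cacdbabccabbcdbccdacba'
  #23 SA[23]=2  'cadbcbcabdbbcadcacdbabccabbcdbccdacba'
  #24 SA[24]=14  'cadcacdbabccabbcdbccdacba'
  #25 SA[25]=36  'cba'
  #26 SA[26]=6  'cbcabdbbcadcacdbabccabbcdbccdacba'
  #27 SA[27]=24  'ccabbcdbccdacba'
  #28 SA[28]=32  'ccdacba'
  #29 SA[29]=33  'cdacba'
  #30 SA[30]=19  'cdbabccabbcdbccdacba'
  #31 SA[31]=29  'cdbccdacba'
  #32 SA[32]=34  'dacba'
  #33 SA[33]=20  'dbabccabbcdbccdacba'
  #34 SA[34]=11  'dbbcadcacdbabccabbcdbccdacba'
  #35 SA[35]=4  'dbcbcabdbbcadcacdbabccabbcdbccdacba'
  #36 SA[36]=30  'dbccdacba'
  #37 SA[37]=16  'dcacdbabccabbcdbccdacba'
  #38 SA[38]=1  'dcadbcbcabdbbcadcacdbabccabbcdbccdacba'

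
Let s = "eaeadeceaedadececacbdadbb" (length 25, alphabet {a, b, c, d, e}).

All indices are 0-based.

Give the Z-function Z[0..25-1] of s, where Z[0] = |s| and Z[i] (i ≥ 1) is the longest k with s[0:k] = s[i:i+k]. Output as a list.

Z[0]=25
i=1: fresh scan; Z[1]=0
i=2: fresh scan; Z[2]=2 extend→box=[2,4)
i=3: min(r-i=1, Z[1]=0)=0; Z[3]=0
i=4: fresh scan; Z[4]=0
i=5: fresh scan; Z[5]=1 extend→box=[5,6)
i=6: fresh scan; Z[6]=0
i=7: fresh scan; Z[7]=3 extend→box=[7,10)
i=8: min(r-i=2, Z[1]=0)=0; Z[8]=0
i=9: min(r-i=1, Z[2]=2)=1; Z[9]=1
i=10: fresh scan; Z[10]=0
i=11: fresh scan; Z[11]=0
i=12: fresh scan; Z[12]=0
i=13: fresh scan; Z[13]=1 extend→box=[13,14)
i=14: fresh scan; Z[14]=0
i=15: fresh scan; Z[15]=1 extend→box=[15,16)
i=16: fresh scan; Z[16]=0
i=17: fresh scan; Z[17]=0
i=18: fresh scan; Z[18]=0
i=19: fresh scan; Z[19]=0
i=20: fresh scan; Z[20]=0
i=21: fresh scan; Z[21]=0
i=22: fresh scan; Z[22]=0
i=23: fresh scan; Z[23]=0
i=24: fresh scan; Z[24]=0

[25, 0, 2, 0, 0, 1, 0, 3, 0, 1, 0, 0, 0, 1, 0, 1, 0, 0, 0, 0, 0, 0, 0, 0, 0]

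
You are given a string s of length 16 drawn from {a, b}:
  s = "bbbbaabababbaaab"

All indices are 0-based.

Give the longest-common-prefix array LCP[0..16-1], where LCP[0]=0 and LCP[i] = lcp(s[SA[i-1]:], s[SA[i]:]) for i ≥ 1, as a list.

rank→(start, suffix):
  0 → (12, 'aaab')
  1 → (13, 'aab')
  2 → (4, 'aabababbaaab')
  3 → (14, 'ab')
  4 → (5, 'abababbaaab')
  5 → (7, 'ababbaaab')
  6 → (9, 'abbaaab')
  7 → (15, 'b')
  8 → (11, 'baaab')
  9 → (3, 'baabababbaaab')
  10 → (6, 'bababbaaab')
  11 → (8, 'babbaaab')
  12 → (10, 'bbaaab')
  13 → (2, 'bbaabababbaaab')
  14 → (1, 'bbbaabababbaaab')
  15 → (0, 'bbbbaabababbaaab')

SA = [12, 13, 4, 14, 5, 7, 9, 15, 11, 3, 6, 8, 10, 2, 1, 0]
[i] adj suffixes → lcp
  [1] 12/13 → 2 ('aa')
  [2] 13/4 → 3 ('aab')
  [3] 4/14 → 1 ('a')
  [4] 14/5 → 2 ('ab')
  [5] 5/7 → 4 ('abab')
  [6] 7/9 → 2 ('ab')
  [7] 9/15 → 0 ('')
  [8] 15/11 → 1 ('b')
  [9] 11/3 → 3 ('baa')
  [10] 3/6 → 2 ('ba')
  [11] 6/8 → 3 ('bab')
  [12] 8/10 → 1 ('b')
  [13] 10/2 → 4 ('bbaa')
  [14] 2/1 → 2 ('bb')
  [15] 1/0 → 3 ('bbb')

[0, 2, 3, 1, 2, 4, 2, 0, 1, 3, 2, 3, 1, 4, 2, 3]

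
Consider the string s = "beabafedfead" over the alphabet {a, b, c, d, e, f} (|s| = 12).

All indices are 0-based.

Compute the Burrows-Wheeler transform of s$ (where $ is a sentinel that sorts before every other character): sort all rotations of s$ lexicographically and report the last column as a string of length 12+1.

rank  rotation       last
    0  $beabafedfead  d
    1  abafedfead$be  e
    2  ad$beabafedfe  e
    3  afedfead$beab  b
    4  bafedfead$bea  a
    5  beabafedfead$  $
    6  d$beabafedfea  a
    7  dfead$beabafe  e
    8  eabafedfead$b  b
    9  ead$beabafedf  f
   10  edfead$beabaf  f
   11  fead$beabafed  d
   12  fedfead$beaba  a

deeba$aebffda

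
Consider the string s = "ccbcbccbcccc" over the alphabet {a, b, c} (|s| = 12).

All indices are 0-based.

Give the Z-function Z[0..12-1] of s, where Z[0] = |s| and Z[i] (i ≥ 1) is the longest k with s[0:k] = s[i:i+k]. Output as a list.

Z[0]=12
i=1: i≥r, start 0; Z[1]=1 grow→box=[1,2)
i=2: i≥r, start 0; Z[2]=0
i=3: i≥r, start 0; Z[3]=1 grow→box=[3,4)
i=4: i≥r, start 0; Z[4]=0
i=5: i≥r, start 0; Z[5]=4 grow→box=[5,9)
i=6: min(r-i=3, Z[1]=1)=1; Z[6]=1
i=7: min(r-i=2, Z[2]=0)=0; Z[7]=0
i=8: min(r-i=1, Z[3]=1)=1; Z[8]=2 grow→box=[8,10)
i=9: min(r-i=1, Z[1]=1)=1; Z[9]=2 grow→box=[9,11)
i=10: min(r-i=1, Z[1]=1)=1; Z[10]=2 grow→box=[10,12)
i=11: min(r-i=1, Z[1]=1)=1; Z[11]=1

[12, 1, 0, 1, 0, 4, 1, 0, 2, 2, 2, 1]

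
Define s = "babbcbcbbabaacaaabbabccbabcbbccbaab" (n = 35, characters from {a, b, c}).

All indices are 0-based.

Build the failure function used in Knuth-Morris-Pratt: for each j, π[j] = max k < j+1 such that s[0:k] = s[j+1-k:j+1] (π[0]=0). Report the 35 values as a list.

[0, 0, 1, 1, 0, 1, 0, 1, 1, 2, 3, 2, 0, 0, 0, 0, 0, 1, 1, 2, 3, 0, 0, 1, 2, 3, 0, 1, 1, 0, 0, 1, 2, 0, 1]

π[0] = 0
j=1 s[j]='a': π[1]=0 (border '')
j=2 s[j]='b': π[2]=1 (border 'b')
j=3 s[j]='b': k: 1→0; π[3]=1 (border 'b')
j=4 s[j]='c': k: 1→0; π[4]=0 (border '')
j=5 s[j]='b': π[5]=1 (border 'b')
j=6 s[j]='c': k: 1→0; π[6]=0 (border '')
j=7 s[j]='b': π[7]=1 (border 'b')
j=8 s[j]='b': k: 1→0; π[8]=1 (border 'b')
j=9 s[j]='a': π[9]=2 (border 'ba')
j=10 s[j]='b': π[10]=3 (border 'bab')
j=11 s[j]='a': k: 3→1; π[11]=2 (border 'ba')
j=12 s[j]='a': k: 2→0; π[12]=0 (border '')
j=13 s[j]='c': π[13]=0 (border '')
j=14 s[j]='a': π[14]=0 (border '')
j=15 s[j]='a': π[15]=0 (border '')
j=16 s[j]='a': π[16]=0 (border '')
j=17 s[j]='b': π[17]=1 (border 'b')
j=18 s[j]='b': k: 1→0; π[18]=1 (border 'b')
j=19 s[j]='a': π[19]=2 (border 'ba')
j=20 s[j]='b': π[20]=3 (border 'bab')
j=21 s[j]='c': k: 3→1→0; π[21]=0 (border '')
j=22 s[j]='c': π[22]=0 (border '')
j=23 s[j]='b': π[23]=1 (border 'b')
j=24 s[j]='a': π[24]=2 (border 'ba')
j=25 s[j]='b': π[25]=3 (border 'bab')
j=26 s[j]='c': k: 3→1→0; π[26]=0 (border '')
j=27 s[j]='b': π[27]=1 (border 'b')
j=28 s[j]='b': k: 1→0; π[28]=1 (border 'b')
j=29 s[j]='c': k: 1→0; π[29]=0 (border '')
j=30 s[j]='c': π[30]=0 (border '')
j=31 s[j]='b': π[31]=1 (border 'b')
j=32 s[j]='a': π[32]=2 (border 'ba')
j=33 s[j]='a': k: 2→0; π[33]=0 (border '')
j=34 s[j]='b': π[34]=1 (border 'b')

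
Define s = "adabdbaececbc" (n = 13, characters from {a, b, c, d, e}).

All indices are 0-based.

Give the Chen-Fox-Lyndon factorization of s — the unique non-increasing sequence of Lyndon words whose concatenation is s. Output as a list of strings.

["ad", "abdbaececbc"]

emit factor 1: 'ad' (i=0, period=2)
emit factor 2: 'abdbaececbc' (i=2, period=11)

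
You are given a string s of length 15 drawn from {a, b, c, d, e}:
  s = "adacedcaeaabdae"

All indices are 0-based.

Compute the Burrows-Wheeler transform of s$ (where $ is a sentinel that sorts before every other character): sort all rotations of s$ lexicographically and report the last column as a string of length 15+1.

rank  rotation          last
    0  $adacedcaeaabdae  e
    1  aabdae$adacedcae  e
    2  abdae$adacedcaea  a
    3  acedcaeaabdae$ad  d
    4  adacedcaeaabdae$  $
    5  ae$adacedcaeaabd  d
    6  aeaabdae$adacedc  c
    7  bdae$adacedcaeaa  a
    8  caeaabdae$adaced  d
    9  cedcaeaabdae$ada  a
   10  dacedcaeaabdae$a  a
   11  dae$adacedcaeaab  b
   12  dcaeaabdae$adace  e
   13  e$adacedcaeaabda  a
   14  eaabdae$adacedca  a
   15  edcaeaabdae$adac  c

eead$dcadaabeaac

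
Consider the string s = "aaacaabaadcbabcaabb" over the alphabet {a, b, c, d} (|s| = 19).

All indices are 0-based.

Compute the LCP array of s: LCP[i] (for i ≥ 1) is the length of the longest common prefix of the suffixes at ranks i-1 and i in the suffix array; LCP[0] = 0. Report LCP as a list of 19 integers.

[0, 2, 3, 2, 2, 1, 2, 2, 1, 1, 0, 1, 2, 1, 1, 0, 4, 1, 0]

rank | idx | suffix
   0 |   0 | aaacaabaadcbabcaabb
   1 |   4 | aabaadcbabcaabb
   2 |  15 | aabb
   3 |   1 | aacaabaadcbabcaabb
   4 |   7 | aadcbabcaabb
   5 |   5 | abaadcbabcaabb
   6 |  16 | abb
   7 |  12 | abcaabb
   8 |   2 | acaabaadcbabcaabb
   9 |   8 | adcbabcaabb
  10 |  18 | b
  11 |   6 | baadcbabcaabb
  12 |  11 | babcaabb
  13 |  17 | bb
  14 |  13 | bcaabb
  15 |   3 | caabaadcbabcaabb
  16 |  14 | caabb
  17 |  10 | cbabcaabb
  18 |   9 | dcbabcaabb

SA = [0, 4, 15, 1, 7, 5, 16, 12, 2, 8, 18, 6, 11, 17, 13, 3, 14, 10, 9]
rank  pair      lcp
   1  s[0:],s[4:]  2  'aa'
   2  s[4:],s[15:]  3  'aab'
   3  s[15:],s[1:]  2  'aa'
   4  s[1:],s[7:]  2  'aa'
   5  s[7:],s[5:]  1  'a'
   6  s[5:],s[16:]  2  'ab'
   7  s[16:],s[12:]  2  'ab'
   8  s[12:],s[2:]  1  'a'
   9  s[2:],s[8:]  1  'a'
  10  s[8:],s[18:]  0  ''
  11  s[18:],s[6:]  1  'b'
  12  s[6:],s[11:]  2  'ba'
  13  s[11:],s[17:]  1  'b'
  14  s[17:],s[13:]  1  'b'
  15  s[13:],s[3:]  0  ''
  16  s[3:],s[14:]  4  'caab'
  17  s[14:],s[10:]  1  'c'
  18  s[10:],s[9:]  0  ''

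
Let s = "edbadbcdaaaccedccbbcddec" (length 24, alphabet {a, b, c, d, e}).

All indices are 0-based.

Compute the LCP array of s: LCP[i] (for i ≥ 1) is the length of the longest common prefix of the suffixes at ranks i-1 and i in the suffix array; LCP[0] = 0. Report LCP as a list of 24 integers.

[0, 2, 1, 1, 0, 1, 1, 3, 0, 1, 1, 2, 1, 2, 1, 0, 1, 2, 1, 1, 1, 0, 1, 2]

rank | idx | suffix
   0 |   8 | aaaccedccbbcddec
   1 |   9 | aaccedccbbcddec
   2 |  10 | accedccbbcddec
   3 |   3 | adbcdaaaccedccbbcddec
   4 |   2 | badbcdaaaccedccbbcddec
   5 |  17 | bbcddec
   6 |   5 | bcdaaaccedccbbcddec
   7 |  18 | bcddec
   8 |  23 | c
   9 |  16 | cbbcddec
  10 |  15 | ccbbcddec
  11 |  11 | ccedccbbcddec
  12 |   6 | cdaaaccedccbbcddec
  13 |  19 | cddec
  14 |  12 | cedccbbcddec
  15 |   7 | daaaccedccbbcddec
  16 |   1 | dbadbcdaaaccedccbbcddec
  17 |   4 | dbcdaaaccedccbbcddec
  18 |  14 | dccbbcddec
  19 |  20 | ddec
  20 |  21 | dec
  21 |  22 | ec
  22 |   0 | edbadbcdaaaccedccbbcddec
  23 |  13 | edccbbcddec

SA = [8, 9, 10, 3, 2, 17, 5, 18, 23, 16, 15, 11, 6, 19, 12, 7, 1, 4, 14, 20, 21, 22, 0, 13]
[i] adj suffixes → lcp
  [1] 8/9 → 2 ('aa')
  [2] 9/10 → 1 ('a')
  [3] 10/3 → 1 ('a')
  [4] 3/2 → 0 ('')
  [5] 2/17 → 1 ('b')
  [6] 17/5 → 1 ('b')
  [7] 5/18 → 3 ('bcd')
  [8] 18/23 → 0 ('')
  [9] 23/16 → 1 ('c')
  [10] 16/15 → 1 ('c')
  [11] 15/11 → 2 ('cc')
  [12] 11/6 → 1 ('c')
  [13] 6/19 → 2 ('cd')
  [14] 19/12 → 1 ('c')
  [15] 12/7 → 0 ('')
  [16] 7/1 → 1 ('d')
  [17] 1/4 → 2 ('db')
  [18] 4/14 → 1 ('d')
  [19] 14/20 → 1 ('d')
  [20] 20/21 → 1 ('d')
  [21] 21/22 → 0 ('')
  [22] 22/0 → 1 ('e')
  [23] 0/13 → 2 ('ed')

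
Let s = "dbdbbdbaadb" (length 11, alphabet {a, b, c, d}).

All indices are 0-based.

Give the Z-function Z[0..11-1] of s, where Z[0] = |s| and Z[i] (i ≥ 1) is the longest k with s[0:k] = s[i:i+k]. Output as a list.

Z[0]=11
i=1: outside box; Z[1]=0
i=2: outside box; Z[2]=2 scan→box=[2,4)
i=3: min(r-i=1, Z[1]=0)=0; Z[3]=0
i=4: outside box; Z[4]=0
i=5: outside box; Z[5]=2 scan→box=[5,7)
i=6: min(r-i=1, Z[1]=0)=0; Z[6]=0
i=7: outside box; Z[7]=0
i=8: outside box; Z[8]=0
i=9: outside box; Z[9]=2 scan→box=[9,11)
i=10: min(r-i=1, Z[1]=0)=0; Z[10]=0

[11, 0, 2, 0, 0, 2, 0, 0, 0, 2, 0]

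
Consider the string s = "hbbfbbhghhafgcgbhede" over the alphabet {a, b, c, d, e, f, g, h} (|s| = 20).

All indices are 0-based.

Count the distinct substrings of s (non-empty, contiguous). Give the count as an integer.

196

rank→(start, suffix):
  0 → (10, 'afgcgbhede')
  1 → (1, 'bbfbbhghhafgcgbhede')
  2 → (4, 'bbhghhafgcgbhede')
  3 → (2, 'bfbbhghhafgcgbhede')
  4 → (15, 'bhede')
  5 → (5, 'bhghhafgcgbhede')
  6 → (13, 'cgbhede')
  7 → (18, 'de')
  8 → (19, 'e')
  9 → (17, 'ede')
  10 → (3, 'fbbhghhafgcgbhede')
  11 → (11, 'fgcgbhede')
  12 → (14, 'gbhede')
  13 → (12, 'gcgbhede')
  14 → (7, 'ghhafgcgbhede')
  15 → (9, 'hafgcgbhede')
  16 → (0, 'hbbfbbhghhafgcgbhede')
  17 → (16, 'hede')
  18 → (6, 'hghhafgcgbhede')
  19 → (8, 'hhafgcgbhede')

SA = [10, 1, 4, 2, 15, 5, 13, 18, 19, 17, 3, 11, 14, 12, 7, 9, 0, 16, 6, 8]
rank  pair      lcp
   1  s[10:],s[1:]  0  ''
   2  s[1:],s[4:]  2  'bb'
   3  s[4:],s[2:]  1  'b'
   4  s[2:],s[15:]  1  'b'
   5  s[15:],s[5:]  2  'bh'
   6  s[5:],s[13:]  0  ''
   7  s[13:],s[18:]  0  ''
   8  s[18:],s[19:]  0  ''
   9  s[19:],s[17:]  1  'e'
  10  s[17:],s[3:]  0  ''
  11  s[3:],s[11:]  1  'f'
  12  s[11:],s[14:]  0  ''
  13  s[14:],s[12:]  1  'g'
  14  s[12:],s[7:]  1  'g'
  15  s[7:],s[9:]  0  ''
  16  s[9:],s[0:]  1  'h'
  17  s[0:],s[16:]  1  'h'
  18  s[16:],s[6:]  1  'h'
  19  s[6:],s[8:]  1  'h'

n(n+1)/2 = 20·21/2 = 210
Σ LCP = 0 + 0 + 2 + 1 + 1 + 2 + 0 + 0 + 0 + 1 + 0 + 1 + 0 + 1 + 1 + 0 + 1 + 1 + 1 + 1 = 14
distinct = 210 − 14 = 196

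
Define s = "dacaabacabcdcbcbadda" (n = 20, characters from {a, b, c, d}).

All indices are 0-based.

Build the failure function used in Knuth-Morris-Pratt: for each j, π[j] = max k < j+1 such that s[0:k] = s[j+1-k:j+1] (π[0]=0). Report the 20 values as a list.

[0, 0, 0, 0, 0, 0, 0, 0, 0, 0, 0, 1, 0, 0, 0, 0, 0, 1, 1, 2]

π[0] = 0
j=1 s[j]='a': π[1]=0 (border '')
j=2 s[j]='c': π[2]=0 (border '')
j=3 s[j]='a': π[3]=0 (border '')
j=4 s[j]='a': π[4]=0 (border '')
j=5 s[j]='b': π[5]=0 (border '')
j=6 s[j]='a': π[6]=0 (border '')
j=7 s[j]='c': π[7]=0 (border '')
j=8 s[j]='a': π[8]=0 (border '')
j=9 s[j]='b': π[9]=0 (border '')
j=10 s[j]='c': π[10]=0 (border '')
j=11 s[j]='d': π[11]=1 (border 'd')
j=12 s[j]='c': k: 1→0; π[12]=0 (border '')
j=13 s[j]='b': π[13]=0 (border '')
j=14 s[j]='c': π[14]=0 (border '')
j=15 s[j]='b': π[15]=0 (border '')
j=16 s[j]='a': π[16]=0 (border '')
j=17 s[j]='d': π[17]=1 (border 'd')
j=18 s[j]='d': k: 1→0; π[18]=1 (border 'd')
j=19 s[j]='a': π[19]=2 (border 'da')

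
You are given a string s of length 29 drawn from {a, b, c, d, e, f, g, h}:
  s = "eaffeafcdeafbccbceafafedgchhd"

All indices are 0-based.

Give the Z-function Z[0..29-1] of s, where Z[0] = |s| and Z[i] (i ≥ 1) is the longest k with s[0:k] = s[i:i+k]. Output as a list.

Z[0]=29
i=1: outside box; Z[1]=0
i=2: outside box; Z[2]=0
i=3: outside box; Z[3]=0
i=4: outside box; Z[4]=3 grow→box=[4,7)
i=5: min(r-i=2, Z[1]=0)=0; Z[5]=0
i=6: min(r-i=1, Z[2]=0)=0; Z[6]=0
i=7: outside box; Z[7]=0
i=8: outside box; Z[8]=0
i=9: outside box; Z[9]=3 grow→box=[9,12)
i=10: min(r-i=2, Z[1]=0)=0; Z[10]=0
i=11: min(r-i=1, Z[2]=0)=0; Z[11]=0
i=12: outside box; Z[12]=0
i=13: outside box; Z[13]=0
i=14: outside box; Z[14]=0
i=15: outside box; Z[15]=0
i=16: outside box; Z[16]=0
i=17: outside box; Z[17]=3 grow→box=[17,20)
i=18: min(r-i=2, Z[1]=0)=0; Z[18]=0
i=19: min(r-i=1, Z[2]=0)=0; Z[19]=0
i=20: outside box; Z[20]=0
i=21: outside box; Z[21]=0
i=22: outside box; Z[22]=1 grow→box=[22,23)
i=23: outside box; Z[23]=0
i=24: outside box; Z[24]=0
i=25: outside box; Z[25]=0
i=26: outside box; Z[26]=0
i=27: outside box; Z[27]=0
i=28: outside box; Z[28]=0

[29, 0, 0, 0, 3, 0, 0, 0, 0, 3, 0, 0, 0, 0, 0, 0, 0, 3, 0, 0, 0, 0, 1, 0, 0, 0, 0, 0, 0]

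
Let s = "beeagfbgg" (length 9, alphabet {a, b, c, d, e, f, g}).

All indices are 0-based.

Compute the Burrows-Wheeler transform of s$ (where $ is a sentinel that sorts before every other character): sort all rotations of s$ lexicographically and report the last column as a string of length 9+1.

ge$febggab

rank  rotation    last
    0  $beeagfbgg  g
    1  agfbgg$bee  e
    2  beeagfbgg$  $
    3  bgg$beeagf  f
    4  eagfbgg$be  e
    5  eeagfbgg$b  b
    6  fbgg$beeag  g
    7  g$beeagfbg  g
    8  gfbgg$beea  a
    9  gg$beeagfb  b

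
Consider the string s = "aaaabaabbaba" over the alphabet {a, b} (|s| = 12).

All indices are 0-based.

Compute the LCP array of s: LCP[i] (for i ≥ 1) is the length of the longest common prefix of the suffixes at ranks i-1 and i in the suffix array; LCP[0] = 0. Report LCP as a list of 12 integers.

sorted suffixes:
  #0 SA[0]=11  'a'
  #1 SA[1]=0  'aaaabaabbaba'
  #2 SA[2]=1  'aaabaabbaba'
  #3 SA[3]=2  'aabaabbaba'
  #4 SA[4]=5  'aabbaba'
  #5 SA[5]=9  'aba'
  #6 SA[6]=3  'abaabbaba'
  #7 SA[7]=6  'abbaba'
  #8 SA[8]=10  'ba'
  #9 SA[9]=4  'baabbaba'
  #10 SA[10]=8  'baba'
  #11 SA[11]=7  'bbaba'

SA = [11, 0, 1, 2, 5, 9, 3, 6, 10, 4, 8, 7]
rank  pair      lcp
   1  s[11:],s[0:]  1  'a'
   2  s[0:],s[1:]  3  'aaa'
   3  s[1:],s[2:]  2  'aa'
   4  s[2:],s[5:]  3  'aab'
   5  s[5:],s[9:]  1  'a'
   6  s[9:],s[3:]  3  'aba'
   7  s[3:],s[6:]  2  'ab'
   8  s[6:],s[10:]  0  ''
   9  s[10:],s[4:]  2  'ba'
  10  s[4:],s[8:]  2  'ba'
  11  s[8:],s[7:]  1  'b'

[0, 1, 3, 2, 3, 1, 3, 2, 0, 2, 2, 1]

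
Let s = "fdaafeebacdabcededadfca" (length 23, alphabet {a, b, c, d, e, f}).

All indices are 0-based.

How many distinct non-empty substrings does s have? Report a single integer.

256

rank | idx | suffix
   0 |  22 | a
   1 |   2 | aafeebacdabcededadfca
   2 |  11 | abcededadfca
   3 |   8 | acdabcededadfca
   4 |  18 | adfca
   5 |   3 | afeebacdabcededadfca
   6 |   7 | bacdabcededadfca
   7 |  12 | bcededadfca
   8 |  21 | ca
   9 |   9 | cdabcededadfca
  10 |  13 | cededadfca
  11 |   1 | daafeebacdabcededadfca
  12 |  10 | dabcededadfca
  13 |  17 | dadfca
  14 |  15 | dedadfca
  15 |  19 | dfca
  16 |   6 | ebacdabcededadfca
  17 |  16 | edadfca
  18 |  14 | ededadfca
  19 |   5 | eebacdabcededadfca
  20 |  20 | fca
  21 |   0 | fdaafeebacdabcededadfca
  22 |   4 | feebacdabcededadfca

SA = [22, 2, 11, 8, 18, 3, 7, 12, 21, 9, 13, 1, 10, 17, 15, 19, 6, 16, 14, 5, 20, 0, 4]
[i] adj suffixes → lcp
  [1] 22/2 → 1 ('a')
  [2] 2/11 → 1 ('a')
  [3] 11/8 → 1 ('a')
  [4] 8/18 → 1 ('a')
  [5] 18/3 → 1 ('a')
  [6] 3/7 → 0 ('')
  [7] 7/12 → 1 ('b')
  [8] 12/21 → 0 ('')
  [9] 21/9 → 1 ('c')
  [10] 9/13 → 1 ('c')
  [11] 13/1 → 0 ('')
  [12] 1/10 → 2 ('da')
  [13] 10/17 → 2 ('da')
  [14] 17/15 → 1 ('d')
  [15] 15/19 → 1 ('d')
  [16] 19/6 → 0 ('')
  [17] 6/16 → 1 ('e')
  [18] 16/14 → 2 ('ed')
  [19] 14/5 → 1 ('e')
  [20] 5/20 → 0 ('')
  [21] 20/0 → 1 ('f')
  [22] 0/4 → 1 ('f')

n(n+1)/2 = 23·24/2 = 276
Σ LCP = 0 + 1 + 1 + 1 + 1 + 1 + 0 + 1 + 0 + 1 + 1 + 0 + 2 + 2 + 1 + 1 + 0 + 1 + 2 + 1 + 0 + 1 + 1 = 20
distinct = 276 − 20 = 256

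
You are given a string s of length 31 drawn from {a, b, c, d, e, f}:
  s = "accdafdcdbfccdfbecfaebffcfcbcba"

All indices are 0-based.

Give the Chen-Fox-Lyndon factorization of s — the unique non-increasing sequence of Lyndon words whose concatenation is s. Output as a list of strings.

["accdafdcdbfccdfbecfaebffcfcbcb", "a"]

emit factor 1: 'accdafdcdbfccdfbecfaebffcfcbcb' (i=0, period=30)
emit factor 2: 'a' (i=30, period=1)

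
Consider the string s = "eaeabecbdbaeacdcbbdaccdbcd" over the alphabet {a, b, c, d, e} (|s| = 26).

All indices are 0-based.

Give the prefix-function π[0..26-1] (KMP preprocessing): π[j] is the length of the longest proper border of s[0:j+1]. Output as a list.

π[0] = 0
j=1 s[j]='a': π[1]=0 (border '')
j=2 s[j]='e': π[2]=1 (border 'e')
j=3 s[j]='a': π[3]=2 (border 'ea')
j=4 s[j]='b': k: 2→0; π[4]=0 (border '')
j=5 s[j]='e': π[5]=1 (border 'e')
j=6 s[j]='c': k: 1→0; π[6]=0 (border '')
j=7 s[j]='b': π[7]=0 (border '')
j=8 s[j]='d': π[8]=0 (border '')
j=9 s[j]='b': π[9]=0 (border '')
j=10 s[j]='a': π[10]=0 (border '')
j=11 s[j]='e': π[11]=1 (border 'e')
j=12 s[j]='a': π[12]=2 (border 'ea')
j=13 s[j]='c': k: 2→0; π[13]=0 (border '')
j=14 s[j]='d': π[14]=0 (border '')
j=15 s[j]='c': π[15]=0 (border '')
j=16 s[j]='b': π[16]=0 (border '')
j=17 s[j]='b': π[17]=0 (border '')
j=18 s[j]='d': π[18]=0 (border '')
j=19 s[j]='a': π[19]=0 (border '')
j=20 s[j]='c': π[20]=0 (border '')
j=21 s[j]='c': π[21]=0 (border '')
j=22 s[j]='d': π[22]=0 (border '')
j=23 s[j]='b': π[23]=0 (border '')
j=24 s[j]='c': π[24]=0 (border '')
j=25 s[j]='d': π[25]=0 (border '')

[0, 0, 1, 2, 0, 1, 0, 0, 0, 0, 0, 1, 2, 0, 0, 0, 0, 0, 0, 0, 0, 0, 0, 0, 0, 0]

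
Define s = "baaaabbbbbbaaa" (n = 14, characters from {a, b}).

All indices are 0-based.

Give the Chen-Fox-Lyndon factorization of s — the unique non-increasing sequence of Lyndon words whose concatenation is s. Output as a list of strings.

emit factor 1: 'b' (i=0, period=1)
emit factor 2: 'aaaabbbbbb' (i=1, period=10)
emit factor 3: 'a' (i=11, period=1)
emit factor 4: 'a' (i=12, period=1)
emit factor 5: 'a' (i=13, period=1)

["b", "aaaabbbbbb", "a", "a", "a"]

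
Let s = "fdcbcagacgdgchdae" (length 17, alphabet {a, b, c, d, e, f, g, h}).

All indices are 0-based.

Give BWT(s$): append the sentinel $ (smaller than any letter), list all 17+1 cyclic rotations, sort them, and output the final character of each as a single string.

egdccbdaghfga$adcc

rank  rotation            last
    0  $fdcbcagacgdgchdae  e
    1  acgdgchdae$fdcbcag  g
    2  ae$fdcbcagacgdgchd  d
    3  agacgdgchdae$fdcbc  c
    4  bcagacgdgchdae$fdc  c
    5  cagacgdgchdae$fdcb  b
    6  cbcagacgdgchdae$fd  d
    7  cgdgchdae$fdcbcaga  a
    8  chdae$fdcbcagacgdg  g
    9  dae$fdcbcagacgdgch  h
   10  dcbcagacgdgchdae$f  f
   11  dgchdae$fdcbcagacg  g
   12  e$fdcbcagacgdgchda  a
   13  fdcbcagacgdgchdae$  $
   14  gacgdgchdae$fdcbca  a
   15  gchdae$fdcbcagacgd  d
   16  gdgchdae$fdcbcagac  c
   17  hdae$fdcbcagacgdgc  c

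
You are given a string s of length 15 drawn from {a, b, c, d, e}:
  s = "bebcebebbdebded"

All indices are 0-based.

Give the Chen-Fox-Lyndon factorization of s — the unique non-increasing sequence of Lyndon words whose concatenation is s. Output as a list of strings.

["be", "bcebe", "bbdebded"]

emit factor 1: 'be' (i=0, period=2)
emit factor 2: 'bcebe' (i=2, period=5)
emit factor 3: 'bbdebded' (i=7, period=8)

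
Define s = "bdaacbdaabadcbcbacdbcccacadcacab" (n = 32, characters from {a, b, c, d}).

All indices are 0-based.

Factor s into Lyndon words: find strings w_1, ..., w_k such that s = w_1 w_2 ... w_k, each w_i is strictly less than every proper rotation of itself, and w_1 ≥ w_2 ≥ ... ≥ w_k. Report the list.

emit factor 1: 'bd' (i=0, period=2)
emit factor 2: 'aacbd' (i=2, period=5)
emit factor 3: 'aabadcbcbacdbcccacadcacab' (i=7, period=25)

["bd", "aacbd", "aabadcbcbacdbcccacadcacab"]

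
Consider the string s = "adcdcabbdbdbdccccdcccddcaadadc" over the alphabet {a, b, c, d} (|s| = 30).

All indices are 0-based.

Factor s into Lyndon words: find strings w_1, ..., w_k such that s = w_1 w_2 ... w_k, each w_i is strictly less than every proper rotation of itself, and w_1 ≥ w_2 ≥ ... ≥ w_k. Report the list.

emit factor 1: 'adcdc' (i=0, period=5)
emit factor 2: 'abbdbdbdccccdcccddc' (i=5, period=19)
emit factor 3: 'aadadc' (i=24, period=6)

["adcdc", "abbdbdbdccccdcccddc", "aadadc"]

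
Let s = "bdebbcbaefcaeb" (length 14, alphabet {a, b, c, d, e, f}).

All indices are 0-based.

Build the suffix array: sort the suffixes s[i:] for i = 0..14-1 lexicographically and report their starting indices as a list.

[11, 7, 13, 6, 3, 4, 0, 10, 5, 1, 12, 2, 8, 9]

rank | idx | suffix
   0 |  11 | aeb
   1 |   7 | aefcaeb
   2 |  13 | b
   3 |   6 | baefcaeb
   4 |   3 | bbcbaefcaeb
   5 |   4 | bcbaefcaeb
   6 |   0 | bdebbcbaefcaeb
   7 |  10 | caeb
   8 |   5 | cbaefcaeb
   9 |   1 | debbcbaefcaeb
  10 |  12 | eb
  11 |   2 | ebbcbaefcaeb
  12 |   8 | efcaeb
  13 |   9 | fcaeb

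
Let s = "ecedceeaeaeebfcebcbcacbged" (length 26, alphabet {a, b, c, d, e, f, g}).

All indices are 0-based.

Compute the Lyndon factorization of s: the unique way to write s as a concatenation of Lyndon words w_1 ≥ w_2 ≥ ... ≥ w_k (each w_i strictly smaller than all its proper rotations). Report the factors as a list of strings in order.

emit factor 1: 'e' (i=0, period=1)
emit factor 2: 'cedcee' (i=1, period=6)
emit factor 3: 'aeaeebfcebcbc' (i=7, period=13)
emit factor 4: 'acbged' (i=20, period=6)

["e", "cedcee", "aeaeebfcebcbc", "acbged"]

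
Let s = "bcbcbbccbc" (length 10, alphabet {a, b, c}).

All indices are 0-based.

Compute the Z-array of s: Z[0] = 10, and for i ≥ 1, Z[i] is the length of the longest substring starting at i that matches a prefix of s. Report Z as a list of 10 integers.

[10, 0, 3, 0, 1, 2, 0, 0, 2, 0]

Z[0]=10
i=1: fresh scan; Z[1]=0
i=2: fresh scan; Z[2]=3 extend→box=[2,5)
i=3: min(r-i=2, Z[1]=0)=0; Z[3]=0
i=4: min(r-i=1, Z[2]=3)=1; Z[4]=1
i=5: fresh scan; Z[5]=2 extend→box=[5,7)
i=6: min(r-i=1, Z[1]=0)=0; Z[6]=0
i=7: fresh scan; Z[7]=0
i=8: fresh scan; Z[8]=2 extend→box=[8,10)
i=9: min(r-i=1, Z[1]=0)=0; Z[9]=0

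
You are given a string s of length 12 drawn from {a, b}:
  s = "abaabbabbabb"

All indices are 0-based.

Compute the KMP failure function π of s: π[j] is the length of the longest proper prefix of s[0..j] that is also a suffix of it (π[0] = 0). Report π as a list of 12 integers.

π[0] = 0
j=1 s[j]='b': π[1]=0 (border '')
j=2 s[j]='a': π[2]=1 (border 'a')
j=3 s[j]='a': k: 1→0; π[3]=1 (border 'a')
j=4 s[j]='b': π[4]=2 (border 'ab')
j=5 s[j]='b': k: 2→0; π[5]=0 (border '')
j=6 s[j]='a': π[6]=1 (border 'a')
j=7 s[j]='b': π[7]=2 (border 'ab')
j=8 s[j]='b': k: 2→0; π[8]=0 (border '')
j=9 s[j]='a': π[9]=1 (border 'a')
j=10 s[j]='b': π[10]=2 (border 'ab')
j=11 s[j]='b': k: 2→0; π[11]=0 (border '')

[0, 0, 1, 1, 2, 0, 1, 2, 0, 1, 2, 0]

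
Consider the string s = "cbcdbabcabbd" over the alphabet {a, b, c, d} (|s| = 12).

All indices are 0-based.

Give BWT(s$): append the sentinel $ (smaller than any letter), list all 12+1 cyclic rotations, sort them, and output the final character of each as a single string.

rank  rotation       last
    0  $cbcdbabcabbd  d
    1  abbd$cbcdbabc  c
    2  abcabbd$cbcdb  b
    3  babcabbd$cbcd  d
    4  bbd$cbcdbabca  a
    5  bcabbd$cbcdba  a
    6  bcdbabcabbd$c  c
    7  bd$cbcdbabcab  b
    8  cabbd$cbcdbab  b
    9  cbcdbabcabbd$  $
   10  cdbabcabbd$cb  b
   11  d$cbcdbabcabb  b
   12  dbabcabbd$cbc  c

dcbdaacbb$bbc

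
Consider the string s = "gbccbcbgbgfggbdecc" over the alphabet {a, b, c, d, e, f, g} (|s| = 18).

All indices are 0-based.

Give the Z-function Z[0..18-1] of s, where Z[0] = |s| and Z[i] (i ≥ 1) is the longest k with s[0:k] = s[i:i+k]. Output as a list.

[18, 0, 0, 0, 0, 0, 0, 2, 0, 1, 0, 1, 2, 0, 0, 0, 0, 0]

Z[0]=18
i=1: fresh scan; Z[1]=0
i=2: fresh scan; Z[2]=0
i=3: fresh scan; Z[3]=0
i=4: fresh scan; Z[4]=0
i=5: fresh scan; Z[5]=0
i=6: fresh scan; Z[6]=0
i=7: fresh scan; Z[7]=2 scan→box=[7,9)
i=8: min(r-i=1, Z[1]=0)=0; Z[8]=0
i=9: fresh scan; Z[9]=1 scan→box=[9,10)
i=10: fresh scan; Z[10]=0
i=11: fresh scan; Z[11]=1 scan→box=[11,12)
i=12: fresh scan; Z[12]=2 scan→box=[12,14)
i=13: min(r-i=1, Z[1]=0)=0; Z[13]=0
i=14: fresh scan; Z[14]=0
i=15: fresh scan; Z[15]=0
i=16: fresh scan; Z[16]=0
i=17: fresh scan; Z[17]=0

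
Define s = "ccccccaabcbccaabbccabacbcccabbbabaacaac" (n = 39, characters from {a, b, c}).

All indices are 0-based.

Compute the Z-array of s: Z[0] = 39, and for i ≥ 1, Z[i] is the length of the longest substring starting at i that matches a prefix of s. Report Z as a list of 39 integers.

[39, 5, 4, 3, 2, 1, 0, 0, 0, 1, 0, 2, 1, 0, 0, 0, 0, 2, 1, 0, 0, 0, 1, 0, 3, 2, 1, 0, 0, 0, 0, 0, 0, 0, 0, 1, 0, 0, 1]

Z[0]=39
i=1: fresh scan; Z[1]=5 grow→box=[1,6)
i=2: min(r-i=4, Z[1]=5)=4; Z[2]=4
i=3: min(r-i=3, Z[2]=4)=3; Z[3]=3
i=4: min(r-i=2, Z[3]=3)=2; Z[4]=2
i=5: min(r-i=1, Z[4]=2)=1; Z[5]=1
i=6: fresh scan; Z[6]=0
i=7: fresh scan; Z[7]=0
i=8: fresh scan; Z[8]=0
i=9: fresh scan; Z[9]=1 grow→box=[9,10)
i=10: fresh scan; Z[10]=0
i=11: fresh scan; Z[11]=2 grow→box=[11,13)
i=12: min(r-i=1, Z[1]=5)=1; Z[12]=1
i=13: fresh scan; Z[13]=0
i=14: fresh scan; Z[14]=0
i=15: fresh scan; Z[15]=0
i=16: fresh scan; Z[16]=0
i=17: fresh scan; Z[17]=2 grow→box=[17,19)
i=18: min(r-i=1, Z[1]=5)=1; Z[18]=1
i=19: fresh scan; Z[19]=0
i=20: fresh scan; Z[20]=0
i=21: fresh scan; Z[21]=0
i=22: fresh scan; Z[22]=1 grow→box=[22,23)
i=23: fresh scan; Z[23]=0
i=24: fresh scan; Z[24]=3 grow→box=[24,27)
i=25: min(r-i=2, Z[1]=5)=2; Z[25]=2
i=26: min(r-i=1, Z[2]=4)=1; Z[26]=1
i=27: fresh scan; Z[27]=0
i=28: fresh scan; Z[28]=0
i=29: fresh scan; Z[29]=0
i=30: fresh scan; Z[30]=0
i=31: fresh scan; Z[31]=0
i=32: fresh scan; Z[32]=0
i=33: fresh scan; Z[33]=0
i=34: fresh scan; Z[34]=0
i=35: fresh scan; Z[35]=1 grow→box=[35,36)
i=36: fresh scan; Z[36]=0
i=37: fresh scan; Z[37]=0
i=38: fresh scan; Z[38]=1 grow→box=[38,39)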